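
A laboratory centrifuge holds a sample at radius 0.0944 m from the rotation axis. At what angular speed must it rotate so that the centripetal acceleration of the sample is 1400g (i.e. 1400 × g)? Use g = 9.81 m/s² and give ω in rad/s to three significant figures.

381 rad/s

Centripetal acceleration a_c = ω²r. Setting ω²r = 1400g:
ω = √(1400g / r) = √(1400 × 9.81 / 0.0944) = √145500 = 381.4 rad/s.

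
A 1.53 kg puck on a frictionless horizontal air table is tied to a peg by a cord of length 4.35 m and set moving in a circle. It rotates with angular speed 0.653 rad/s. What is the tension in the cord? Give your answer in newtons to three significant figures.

2.84 N

v = ωr = 0.653 × 4.35 = 2.841 m/s.
The tension is the only horizontal force, so it supplies the full centripetal force: T = m v²/r = 1.53 × (2.841)²/4.35 = 1.53 × 8.069/4.35 = 2.838 N.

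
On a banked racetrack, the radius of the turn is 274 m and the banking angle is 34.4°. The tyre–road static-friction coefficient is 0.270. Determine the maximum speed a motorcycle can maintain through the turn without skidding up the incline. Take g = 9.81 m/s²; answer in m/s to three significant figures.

56.1 m/s

At the maximum speed, friction acts down the slope at its limiting value f = μN. Radially (horizontal, toward centre): N sinθ + μN cosθ = mv²/r. Vertically: N cosθ − μN sinθ = mg.
Dividing: v² = r g (sinθ + μcosθ)/(cosθ − μsinθ).
sinθ + μcosθ = 0.5650 + 0.270×0.8251 = 0.7877; cosθ − μsinθ = 0.8251 − 0.270×0.5650 = 0.6726.
v² = 274 × 9.81 × 0.7877/0.6726 = 3148 m²/s², so v = 56.11 m/s.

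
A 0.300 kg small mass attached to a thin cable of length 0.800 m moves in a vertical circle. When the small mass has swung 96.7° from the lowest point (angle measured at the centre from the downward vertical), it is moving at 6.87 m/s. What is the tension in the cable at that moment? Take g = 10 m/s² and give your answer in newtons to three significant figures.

17.3 N

Take the radial direction toward the centre of the circle as positive. The component of the weight along the string toward the centre is −mg cos φ (φ measured from the bottom), so Newton's second law along the string gives T − mg cos φ = m v²/r.
cos 96.7° = -0.1167, so T = m(v²/r + g cos φ) = 0.300 × ((6.87)²/0.800 + 10.0 × -0.1167) = 0.300 × (59.00 + (-1.167)) = 0.300 × 57.83 = 17.35 N.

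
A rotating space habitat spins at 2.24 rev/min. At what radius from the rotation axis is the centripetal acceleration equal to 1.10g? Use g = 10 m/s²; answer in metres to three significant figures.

ω = 2.24 rev/min × 2π/60 = 0.2346 rad/s.
a_c = ω²r = 1.10g ⇒ r = 1.10 × 10.0 / (0.2346)² = 11.00/0.05502 = 199.9 m.

200 m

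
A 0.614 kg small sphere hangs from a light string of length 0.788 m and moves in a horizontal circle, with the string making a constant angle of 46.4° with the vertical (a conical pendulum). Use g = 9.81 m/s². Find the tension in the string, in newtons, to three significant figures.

8.73 N

Vertically the bob has no acceleration, so T cosθ = mg.
T = mg/cosθ = 0.614 × 9.81 / cos 46.4° = 6.023/0.6896 = 8.734 N.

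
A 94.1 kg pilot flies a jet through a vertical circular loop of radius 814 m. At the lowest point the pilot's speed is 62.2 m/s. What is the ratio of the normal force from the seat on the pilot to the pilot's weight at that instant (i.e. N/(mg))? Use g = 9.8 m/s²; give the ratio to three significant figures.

At the bottom, N − mg = mv²/r, so N = m(v²/r + g) and N/(mg) = v²/(rg) + 1 = (62.2)²/(814 × 9.8) + 1 = 0.4850 + 1 = 1.485.

1.48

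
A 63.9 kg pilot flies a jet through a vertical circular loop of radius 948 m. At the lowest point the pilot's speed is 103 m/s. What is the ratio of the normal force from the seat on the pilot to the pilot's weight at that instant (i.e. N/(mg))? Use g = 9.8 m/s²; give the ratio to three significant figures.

2.14

At the bottom, N − mg = mv²/r, so N = m(v²/r + g) and N/(mg) = v²/(rg) + 1 = (103)²/(948 × 9.8) + 1 = 1.142 + 1 = 2.142.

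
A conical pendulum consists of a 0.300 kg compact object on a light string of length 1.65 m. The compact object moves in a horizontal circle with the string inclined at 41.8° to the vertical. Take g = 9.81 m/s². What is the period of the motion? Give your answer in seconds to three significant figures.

r = L sinθ = 1.100 m. From T sinθ = mω²r and T cosθ = mg: tanθ = ω²r/g, so ω² = g tanθ / r = g/(L cosθ).
ω = √(g/(L cosθ)) = √(9.81/(1.65 × 0.7455)) = √7.975 = 2.824 rad/s.
Period = 2π/ω = 2.225 s.

2.22 s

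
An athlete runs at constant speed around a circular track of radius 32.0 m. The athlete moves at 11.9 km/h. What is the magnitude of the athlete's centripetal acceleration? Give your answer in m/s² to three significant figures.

0.341 m/s²

v = 11.9 km/h = 11.9/3.6 = 3.306 m/s.
a_c = v²/r = (3.306)²/32.0 = 10.93/32.0 = 0.3415 m/s².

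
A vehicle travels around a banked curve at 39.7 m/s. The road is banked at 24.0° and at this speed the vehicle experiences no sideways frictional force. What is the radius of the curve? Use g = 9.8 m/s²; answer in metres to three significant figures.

Frictionless banking: tanθ = v²/(rg), so r = v²/(g tanθ).
r = (39.7)²/(9.8 × tan 24.0°) = 1576/(9.8 × 0.4452) = 1576/4.363 = 361.2 m.

361 m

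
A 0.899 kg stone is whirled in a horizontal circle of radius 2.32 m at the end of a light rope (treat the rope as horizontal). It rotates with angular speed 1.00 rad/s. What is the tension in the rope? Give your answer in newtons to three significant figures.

v = ωr = 1.00 × 2.32 = 2.320 m/s.
The tension is the only horizontal force, so it supplies the full centripetal force: T = m v²/r = 0.899 × (2.320)²/2.32 = 0.899 × 5.382/2.32 = 2.086 N.

2.09 N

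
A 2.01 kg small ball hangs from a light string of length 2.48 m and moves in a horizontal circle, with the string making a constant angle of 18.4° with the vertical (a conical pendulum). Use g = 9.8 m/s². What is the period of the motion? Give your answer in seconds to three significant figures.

3.08 s

r = L sinθ = 0.7828 m. From T sinθ = mω²r and T cosθ = mg: tanθ = ω²r/g, so ω² = g tanθ / r = g/(L cosθ).
ω = √(g/(L cosθ)) = √(9.8/(2.48 × 0.9489)) = √4.165 = 2.041 rad/s.
Period = 2π/ω = 3.079 s.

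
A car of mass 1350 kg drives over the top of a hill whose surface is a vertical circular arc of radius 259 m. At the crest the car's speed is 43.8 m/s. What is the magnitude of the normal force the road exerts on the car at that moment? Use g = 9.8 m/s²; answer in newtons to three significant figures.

3230 N

At the crest the centripetal acceleration points downward (toward the centre of the arc), so mg − N = mv²/r.
N = m(g − v²/r) = 1350 × (9.8 − (43.8)²/259) = 1350 × (9.8 − 7.407) = 1350 × 2.393 = 3230 N.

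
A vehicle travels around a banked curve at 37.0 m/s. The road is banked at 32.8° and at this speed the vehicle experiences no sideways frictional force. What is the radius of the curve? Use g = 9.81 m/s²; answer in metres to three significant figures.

217 m

Frictionless banking: tanθ = v²/(rg), so r = v²/(g tanθ).
r = (37.0)²/(9.81 × tan 32.8°) = 1369/(9.81 × 0.6445) = 1369/6.322 = 216.5 m.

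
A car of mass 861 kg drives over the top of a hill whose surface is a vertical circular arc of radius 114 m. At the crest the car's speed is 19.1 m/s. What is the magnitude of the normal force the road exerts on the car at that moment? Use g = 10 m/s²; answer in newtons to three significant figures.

5850 N

At the crest the centripetal acceleration points downward (toward the centre of the arc), so mg − N = mv²/r.
N = m(g − v²/r) = 861 × (10.0 − (19.1)²/114) = 861 × (10.0 − 3.200) = 861 × 6.800 = 5855 N.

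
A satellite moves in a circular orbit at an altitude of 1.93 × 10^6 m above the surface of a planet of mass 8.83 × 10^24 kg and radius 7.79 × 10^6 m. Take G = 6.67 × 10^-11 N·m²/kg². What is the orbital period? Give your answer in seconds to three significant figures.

r = R + h = 7.79 × 10^6 + 1.93 × 10^6 = 9.720 × 10^6 m. Gravity provides the centripetal force: G M m / r² = m v² / r ⇒ v = √(GM/r) = 7784 m/s.
T = 2πr/v = 2π × 9.720 × 10^6 / 7784 = 7846 s.

7850 s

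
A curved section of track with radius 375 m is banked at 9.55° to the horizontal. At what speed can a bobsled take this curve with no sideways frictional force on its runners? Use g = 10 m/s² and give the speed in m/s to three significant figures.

On a frictionless banked curve, N sinθ = mv²/r and N cosθ = mg, so tanθ = v²/(rg).
v = √(r g tanθ) = √(375 × 10.0 × tan 9.55°) = √(375 × 10.0 × 0.1682) = √630.9 = 25.12 m/s.

25.1 m/s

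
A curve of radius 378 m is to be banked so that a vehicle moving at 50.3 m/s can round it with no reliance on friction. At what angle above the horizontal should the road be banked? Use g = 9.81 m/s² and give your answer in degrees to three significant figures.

34.3°

For a frictionless banked turn: horizontally N sinθ = mv²/r and vertically N cosθ = mg.
Dividing: tanθ = v²/(r g) = (50.3)²/(378 × 9.81) = 2530/3708 = 0.6823.
θ = arctan(0.6823) = 34.31°.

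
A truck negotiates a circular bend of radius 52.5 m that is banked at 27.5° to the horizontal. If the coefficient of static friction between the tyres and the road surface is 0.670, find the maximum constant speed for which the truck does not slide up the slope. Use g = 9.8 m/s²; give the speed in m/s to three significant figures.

30.7 m/s

At the maximum speed, friction acts down the slope at its limiting value f = μN. Radially (horizontal, toward centre): N sinθ + μN cosθ = mv²/r. Vertically: N cosθ − μN sinθ = mg.
Dividing: v² = r g (sinθ + μcosθ)/(cosθ − μsinθ).
sinθ + μcosθ = 0.4617 + 0.670×0.8870 = 1.056; cosθ − μsinθ = 0.8870 − 0.670×0.4617 = 0.5776.
v² = 52.5 × 9.8 × 1.056/0.5776 = 940.6 m²/s², so v = 30.67 m/s.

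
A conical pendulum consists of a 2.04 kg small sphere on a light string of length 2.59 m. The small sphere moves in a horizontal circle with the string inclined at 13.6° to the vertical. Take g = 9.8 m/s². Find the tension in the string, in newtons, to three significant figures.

Vertically the bob has no acceleration, so T cosθ = mg.
T = mg/cosθ = 2.04 × 9.8 / cos 13.6° = 19.99/0.9720 = 20.57 N.

20.6 N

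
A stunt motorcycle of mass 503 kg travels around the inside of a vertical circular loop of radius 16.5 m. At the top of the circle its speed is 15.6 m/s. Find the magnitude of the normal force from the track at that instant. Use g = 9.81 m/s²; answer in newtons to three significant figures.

2480 N

At the top, both N and the weight mg point inward (toward the centre), so N + mg = mv²/r.
N = m(v²/r − g) = 503 × ((15.6)²/16.5 − 9.81) = 503 × (14.75 − 9.81) = 503 × 4.939 = 2484 N.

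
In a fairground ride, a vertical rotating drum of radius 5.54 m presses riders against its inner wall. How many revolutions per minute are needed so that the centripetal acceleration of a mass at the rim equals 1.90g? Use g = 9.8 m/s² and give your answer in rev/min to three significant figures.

Require ω²r = 1.90g, so ω = √(1.90 × 9.8/5.54) = 1.833 rad/s.
In rev/min: ω × 60/(2π) = 1.833 × 60/(2π) = 17.51 rev/min.

17.5 rev/min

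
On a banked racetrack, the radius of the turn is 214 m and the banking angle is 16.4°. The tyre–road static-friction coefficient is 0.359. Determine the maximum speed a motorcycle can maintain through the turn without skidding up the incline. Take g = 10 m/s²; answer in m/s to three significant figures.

39.5 m/s

At the maximum speed, friction acts down the slope at its limiting value f = μN. Radially (horizontal, toward centre): N sinθ + μN cosθ = mv²/r. Vertically: N cosθ − μN sinθ = mg.
Dividing: v² = r g (sinθ + μcosθ)/(cosθ − μsinθ).
sinθ + μcosθ = 0.2823 + 0.359×0.9593 = 0.6267; cosθ − μsinθ = 0.9593 − 0.359×0.2823 = 0.8580.
v² = 214 × 10.0 × 0.6267/0.8580 = 1563 m²/s², so v = 39.54 m/s.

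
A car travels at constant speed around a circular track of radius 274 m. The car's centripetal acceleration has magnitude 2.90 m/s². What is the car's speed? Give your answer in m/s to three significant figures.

a_c = v²/r ⇒ v = √(a_c · r) = √(2.90 × 274) = √794.6 = 28.19 m/s.

28.2 m/s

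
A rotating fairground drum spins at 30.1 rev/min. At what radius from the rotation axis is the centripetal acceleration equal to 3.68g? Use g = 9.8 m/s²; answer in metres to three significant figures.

3.63 m

ω = 30.1 rev/min × 2π/60 = 3.152 rad/s.
a_c = ω²r = 3.68g ⇒ r = 3.68 × 9.8 / (3.152)² = 36.06/9.936 = 3.630 m.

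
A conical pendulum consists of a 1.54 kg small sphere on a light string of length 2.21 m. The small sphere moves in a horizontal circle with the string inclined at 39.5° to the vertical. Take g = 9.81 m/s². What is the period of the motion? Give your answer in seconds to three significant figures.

2.62 s

r = L sinθ = 1.406 m. From T sinθ = mω²r and T cosθ = mg: tanθ = ω²r/g, so ω² = g tanθ / r = g/(L cosθ).
ω = √(g/(L cosθ)) = √(9.81/(2.21 × 0.7716)) = √5.753 = 2.398 rad/s.
Period = 2π/ω = 2.620 s.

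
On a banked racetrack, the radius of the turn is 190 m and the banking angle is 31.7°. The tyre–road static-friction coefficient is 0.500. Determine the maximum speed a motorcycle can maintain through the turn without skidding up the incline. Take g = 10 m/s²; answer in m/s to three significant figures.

55.4 m/s

At the maximum speed, friction acts down the slope at its limiting value f = μN. Radially (horizontal, toward centre): N sinθ + μN cosθ = mv²/r. Vertically: N cosθ − μN sinθ = mg.
Dividing: v² = r g (sinθ + μcosθ)/(cosθ − μsinθ).
sinθ + μcosθ = 0.5255 + 0.500×0.8508 = 0.9509; cosθ − μsinθ = 0.8508 − 0.500×0.5255 = 0.5881.
v² = 190 × 10.0 × 0.9509/0.5881 = 3072 m²/s², so v = 55.43 m/s.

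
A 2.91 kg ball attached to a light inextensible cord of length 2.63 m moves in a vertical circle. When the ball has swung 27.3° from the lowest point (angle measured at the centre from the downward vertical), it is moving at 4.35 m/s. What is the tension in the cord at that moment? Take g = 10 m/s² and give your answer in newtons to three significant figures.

46.8 N

Take the radial direction toward the centre of the circle as positive. The component of the weight along the string toward the centre is −mg cos φ (φ measured from the bottom), so Newton's second law along the string gives T − mg cos φ = m v²/r.
cos 27.3° = 0.8886, so T = m(v²/r + g cos φ) = 2.91 × ((4.35)²/2.63 + 10.0 × 0.8886) = 2.91 × (7.195 + (8.886)) = 2.91 × 16.08 = 46.80 N.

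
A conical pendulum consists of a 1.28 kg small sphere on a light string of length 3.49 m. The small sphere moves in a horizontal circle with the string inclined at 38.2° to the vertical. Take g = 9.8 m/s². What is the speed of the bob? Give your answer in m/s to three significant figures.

4.08 m/s

The radius of the circle is r = L sinθ = 3.49 × sin 38.2° = 2.158 m.
Horizontally T sinθ = mv²/r and vertically T cosθ = mg, so tanθ = v²/(rg).
v = √(r g tanθ) = √(2.158 × 9.8 × 0.7869) = √16.64 = 4.080 m/s.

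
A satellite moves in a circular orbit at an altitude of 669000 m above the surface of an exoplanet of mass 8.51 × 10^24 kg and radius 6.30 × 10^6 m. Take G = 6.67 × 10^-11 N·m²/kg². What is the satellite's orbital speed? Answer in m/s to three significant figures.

9020 m/s

Orbital radius r = R + h = 6.30 × 10^6 + 669000 = 6.969 × 10^6 m.
Gravity supplies the centripetal force: G M m / r² = m v² / r, so v = √(GM/r).
v = √(6.67 × 10^-11 × 8.51 × 10^24 / 6.969 × 10^6) = √(8.145 × 10^7) = 9025 m/s.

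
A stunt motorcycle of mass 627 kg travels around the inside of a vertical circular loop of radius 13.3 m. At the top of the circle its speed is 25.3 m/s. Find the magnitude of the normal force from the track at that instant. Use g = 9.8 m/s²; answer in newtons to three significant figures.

24000 N

At the top, both N and the weight mg point inward (toward the centre), so N + mg = mv²/r.
N = m(v²/r − g) = 627 × ((25.3)²/13.3 − 9.8) = 627 × (48.13 − 9.8) = 627 × 38.33 = 24030 N.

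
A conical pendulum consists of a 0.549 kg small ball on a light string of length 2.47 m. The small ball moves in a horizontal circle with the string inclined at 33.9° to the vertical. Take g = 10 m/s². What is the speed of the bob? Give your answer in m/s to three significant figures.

3.04 m/s

The radius of the circle is r = L sinθ = 2.47 × sin 33.9° = 1.378 m.
Horizontally T sinθ = mv²/r and vertically T cosθ = mg, so tanθ = v²/(rg).
v = √(r g tanθ) = √(1.378 × 10.0 × 0.6720) = √9.257 = 3.043 m/s.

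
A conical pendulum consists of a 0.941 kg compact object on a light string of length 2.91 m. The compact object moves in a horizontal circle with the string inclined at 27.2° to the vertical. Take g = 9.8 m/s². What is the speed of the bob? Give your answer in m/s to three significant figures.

2.59 m/s

The radius of the circle is r = L sinθ = 2.91 × sin 27.2° = 1.330 m.
Horizontally T sinθ = mv²/r and vertically T cosθ = mg, so tanθ = v²/(rg).
v = √(r g tanθ) = √(1.330 × 9.8 × 0.5139) = √6.699 = 2.588 m/s.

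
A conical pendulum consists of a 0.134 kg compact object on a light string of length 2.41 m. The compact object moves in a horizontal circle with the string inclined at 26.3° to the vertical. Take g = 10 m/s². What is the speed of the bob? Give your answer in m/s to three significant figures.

The radius of the circle is r = L sinθ = 2.41 × sin 26.3° = 1.068 m.
Horizontally T sinθ = mv²/r and vertically T cosθ = mg, so tanθ = v²/(rg).
v = √(r g tanθ) = √(1.068 × 10.0 × 0.4942) = √5.277 = 2.297 m/s.

2.30 m/s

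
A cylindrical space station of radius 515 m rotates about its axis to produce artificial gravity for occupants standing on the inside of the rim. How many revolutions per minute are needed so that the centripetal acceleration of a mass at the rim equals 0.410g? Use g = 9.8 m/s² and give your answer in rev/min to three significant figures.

Require ω²r = 0.410g, so ω = √(0.410 × 9.8/515) = 0.08833 rad/s.
In rev/min: ω × 60/(2π) = 0.08833 × 60/(2π) = 0.8435 rev/min.

0.843 rev/min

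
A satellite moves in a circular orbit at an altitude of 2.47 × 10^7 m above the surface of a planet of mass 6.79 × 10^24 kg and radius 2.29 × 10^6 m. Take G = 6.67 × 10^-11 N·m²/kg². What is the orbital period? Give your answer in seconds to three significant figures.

r = R + h = 2.29 × 10^6 + 2.47 × 10^7 = 2.699 × 10^7 m. Gravity provides the centripetal force: G M m / r² = m v² / r ⇒ v = √(GM/r) = 4096 m/s.
T = 2πr/v = 2π × 2.699 × 10^7 / 4096 = 41400 s.

41400 s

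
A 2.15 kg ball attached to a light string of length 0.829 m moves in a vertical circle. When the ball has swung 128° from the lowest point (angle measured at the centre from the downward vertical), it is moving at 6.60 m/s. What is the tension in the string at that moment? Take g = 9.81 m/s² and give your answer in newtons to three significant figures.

Take the radial direction toward the centre of the circle as positive. The component of the weight along the string toward the centre is −mg cos φ (φ measured from the bottom), so Newton's second law along the string gives T − mg cos φ = m v²/r.
cos 128° = -0.6157, so T = m(v²/r + g cos φ) = 2.15 × ((6.60)²/0.829 + 9.81 × -0.6157) = 2.15 × (52.55 + (-6.040)) = 2.15 × 46.51 = 99.99 N.

100 N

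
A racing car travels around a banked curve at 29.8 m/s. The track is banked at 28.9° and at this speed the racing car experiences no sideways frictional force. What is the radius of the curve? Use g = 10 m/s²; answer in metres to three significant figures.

161 m

Frictionless banking: tanθ = v²/(rg), so r = v²/(g tanθ).
r = (29.8)²/(10.0 × tan 28.9°) = 888.0/(10.0 × 0.5520) = 888.0/5.520 = 160.9 m.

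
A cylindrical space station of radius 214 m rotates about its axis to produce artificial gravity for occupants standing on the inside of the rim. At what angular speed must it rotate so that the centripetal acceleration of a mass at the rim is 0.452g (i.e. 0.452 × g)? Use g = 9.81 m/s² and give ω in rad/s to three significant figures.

0.144 rad/s

Centripetal acceleration a_c = ω²r. Setting ω²r = 0.452g:
ω = √(0.452g / r) = √(0.452 × 9.81 / 214) = √0.02072 = 0.1439 rad/s.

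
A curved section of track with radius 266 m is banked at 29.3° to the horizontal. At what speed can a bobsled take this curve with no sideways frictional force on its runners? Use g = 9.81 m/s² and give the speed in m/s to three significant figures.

38.3 m/s

On a frictionless banked curve, N sinθ = mv²/r and N cosθ = mg, so tanθ = v²/(rg).
v = √(r g tanθ) = √(266 × 9.81 × tan 29.3°) = √(266 × 9.81 × 0.5612) = √1464 = 38.27 m/s.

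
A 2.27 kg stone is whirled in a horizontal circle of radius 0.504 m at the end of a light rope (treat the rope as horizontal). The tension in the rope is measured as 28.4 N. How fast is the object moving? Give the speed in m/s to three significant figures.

2.51 m/s

T = m v²/r ⇒ v = √(T r / m) = √(28.4 × 0.504 / 2.27) = √6.306 = 2.511 m/s.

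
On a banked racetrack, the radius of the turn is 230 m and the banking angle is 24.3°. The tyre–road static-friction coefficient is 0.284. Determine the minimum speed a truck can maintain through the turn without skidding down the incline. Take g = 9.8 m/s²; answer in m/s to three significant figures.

18.3 m/s

At the minimum speed, friction acts up the slope at its limiting value f = μN. Radially (horizontal, toward centre): N sinθ − μN cosθ = mv²/r. Vertically: N cosθ + μN sinθ = mg.
Dividing: v² = r g (sinθ − μcosθ)/(cosθ + μsinθ).
sinθ − μcosθ = 0.4115 − 0.284×0.9114 = 0.1527; cosθ + μsinθ = 0.9114 + 0.284×0.4115 = 1.028.
v² = 230 × 9.8 × 0.1527/1.028 = 334.7 m²/s², so v = 18.29 m/s.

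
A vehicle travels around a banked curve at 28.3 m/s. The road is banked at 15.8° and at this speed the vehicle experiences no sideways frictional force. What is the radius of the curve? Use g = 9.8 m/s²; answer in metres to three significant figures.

289 m

Frictionless banking: tanθ = v²/(rg), so r = v²/(g tanθ).
r = (28.3)²/(9.8 × tan 15.8°) = 800.9/(9.8 × 0.2830) = 800.9/2.773 = 288.8 m.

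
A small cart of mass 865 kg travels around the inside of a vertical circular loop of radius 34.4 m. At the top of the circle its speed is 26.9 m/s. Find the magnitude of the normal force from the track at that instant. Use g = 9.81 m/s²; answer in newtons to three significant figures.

At the top, both N and the weight mg point inward (toward the centre), so N + mg = mv²/r.
N = m(v²/r − g) = 865 × ((26.9)²/34.4 − 9.81) = 865 × (21.04 − 9.81) = 865 × 11.23 = 9710 N.

9710 N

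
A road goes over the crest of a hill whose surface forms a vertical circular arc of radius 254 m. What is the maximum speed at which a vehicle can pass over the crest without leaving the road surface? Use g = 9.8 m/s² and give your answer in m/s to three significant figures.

At the crest the centre of the circle is below the vehicle, so the net downward (centripetal) force is mg − N = mv²/r.
The vehicle leaves the road when N → 0, giving v_max = √(g r) = √(9.8 × 254) = 49.89 m/s.

49.9 m/s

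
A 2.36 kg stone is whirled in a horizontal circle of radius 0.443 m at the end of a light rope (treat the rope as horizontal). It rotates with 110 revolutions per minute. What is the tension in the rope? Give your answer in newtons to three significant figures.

139 N

ω = 110 rev/min × 2π/60 = 11.52 rad/s, so v = ωr = 11.52 × 0.443 = 5.103 m/s.
The tension is the only horizontal force, so it supplies the full centripetal force: T = m v²/r = 2.36 × (5.103)²/0.443 = 2.36 × 26.04/0.443 = 138.7 N.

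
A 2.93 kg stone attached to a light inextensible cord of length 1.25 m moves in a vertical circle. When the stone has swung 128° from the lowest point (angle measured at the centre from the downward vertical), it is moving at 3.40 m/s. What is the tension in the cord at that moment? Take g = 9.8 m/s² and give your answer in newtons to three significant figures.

Take the radial direction toward the centre of the circle as positive. The component of the weight along the string toward the centre is −mg cos φ (φ measured from the bottom), so Newton's second law along the string gives T − mg cos φ = m v²/r.
cos 128° = -0.6157, so T = m(v²/r + g cos φ) = 2.93 × ((3.40)²/1.25 + 9.8 × -0.6157) = 2.93 × (9.248 + (-6.033)) = 2.93 × 3.215 = 9.419 N.

9.42 N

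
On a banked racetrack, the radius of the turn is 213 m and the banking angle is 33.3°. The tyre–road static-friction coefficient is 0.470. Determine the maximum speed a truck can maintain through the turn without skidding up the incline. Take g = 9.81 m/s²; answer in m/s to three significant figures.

58.4 m/s

At the maximum speed, friction acts down the slope at its limiting value f = μN. Radially (horizontal, toward centre): N sinθ + μN cosθ = mv²/r. Vertically: N cosθ − μN sinθ = mg.
Dividing: v² = r g (sinθ + μcosθ)/(cosθ − μsinθ).
sinθ + μcosθ = 0.5490 + 0.470×0.8358 = 0.9419; cosθ − μsinθ = 0.8358 − 0.470×0.5490 = 0.5778.
v² = 213 × 9.81 × 0.9419/0.5778 = 3406 m²/s², so v = 58.36 m/s.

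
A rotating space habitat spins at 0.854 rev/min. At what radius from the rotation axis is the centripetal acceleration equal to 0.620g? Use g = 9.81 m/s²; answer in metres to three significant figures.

ω = 0.854 rev/min × 2π/60 = 0.08943 rad/s.
a_c = ω²r = 0.620g ⇒ r = 0.620 × 9.81 / (0.08943)² = 6.082/0.007998 = 760.5 m.

760 m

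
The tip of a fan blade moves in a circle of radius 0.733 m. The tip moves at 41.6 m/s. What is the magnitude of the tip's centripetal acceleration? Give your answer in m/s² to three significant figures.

2360 m/s²

a_c = v²/r = (41.60)²/0.733 = 1731/0.733 = 2361 m/s².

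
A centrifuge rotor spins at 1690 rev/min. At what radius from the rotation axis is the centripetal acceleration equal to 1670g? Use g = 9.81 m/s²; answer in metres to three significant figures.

0.523 m

ω = 1690 rev/min × 2π/60 = 177.0 rad/s.
a_c = ω²r = 1670g ⇒ r = 1670 × 9.81 / (177.0)² = 16380/31320 = 0.5231 m.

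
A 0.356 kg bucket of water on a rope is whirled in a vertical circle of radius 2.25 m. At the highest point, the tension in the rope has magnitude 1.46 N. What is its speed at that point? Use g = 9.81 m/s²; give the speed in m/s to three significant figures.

At the top, T + mg = mv²/r, so v = √(r(T/m + g)) = √(2.25 × (1.46/0.356 + 9.81)) = √(2.25 × 13.91) = √31.30 = 5.595 m/s.

5.59 m/s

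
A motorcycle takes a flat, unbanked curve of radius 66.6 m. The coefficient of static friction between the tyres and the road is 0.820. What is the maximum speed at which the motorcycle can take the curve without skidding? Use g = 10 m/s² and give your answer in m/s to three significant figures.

The only inward force on a level bend is static friction, so at the limit f_s = μ_s N = μ_s m g = m v²/r.
Mass cancels: v_max = √(μ_s g r) = √(0.820 × 10.0 × 66.6) = √546.1 = 23.37 m/s.

23.4 m/s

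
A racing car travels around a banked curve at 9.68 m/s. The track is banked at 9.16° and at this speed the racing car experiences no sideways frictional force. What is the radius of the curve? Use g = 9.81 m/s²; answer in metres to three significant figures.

59.2 m

Frictionless banking: tanθ = v²/(rg), so r = v²/(g tanθ).
r = (9.68)²/(9.81 × tan 9.16°) = 93.70/(9.81 × 0.1612) = 93.70/1.582 = 59.24 m.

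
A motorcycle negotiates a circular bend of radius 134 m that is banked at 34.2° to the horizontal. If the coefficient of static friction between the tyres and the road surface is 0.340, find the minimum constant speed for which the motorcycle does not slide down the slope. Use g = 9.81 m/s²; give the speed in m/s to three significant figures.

19.0 m/s

At the minimum speed, friction acts up the slope at its limiting value f = μN. Radially (horizontal, toward centre): N sinθ − μN cosθ = mv²/r. Vertically: N cosθ + μN sinθ = mg.
Dividing: v² = r g (sinθ − μcosθ)/(cosθ + μsinθ).
sinθ − μcosθ = 0.5621 − 0.340×0.8271 = 0.2809; cosθ + μsinθ = 0.8271 + 0.340×0.5621 = 1.018.
v² = 134 × 9.81 × 0.2809/1.018 = 362.6 m²/s², so v = 19.04 m/s.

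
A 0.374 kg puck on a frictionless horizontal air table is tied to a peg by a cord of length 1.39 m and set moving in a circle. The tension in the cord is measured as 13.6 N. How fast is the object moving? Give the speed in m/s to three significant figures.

7.11 m/s

T = m v²/r ⇒ v = √(T r / m) = √(13.6 × 1.39 / 0.374) = √50.55 = 7.110 m/s.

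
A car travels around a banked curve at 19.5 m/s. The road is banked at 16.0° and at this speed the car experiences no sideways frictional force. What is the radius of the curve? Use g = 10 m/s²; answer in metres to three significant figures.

133 m

Frictionless banking: tanθ = v²/(rg), so r = v²/(g tanθ).
r = (19.5)²/(10.0 × tan 16.0°) = 380.2/(10.0 × 0.2867) = 380.2/2.867 = 132.6 m.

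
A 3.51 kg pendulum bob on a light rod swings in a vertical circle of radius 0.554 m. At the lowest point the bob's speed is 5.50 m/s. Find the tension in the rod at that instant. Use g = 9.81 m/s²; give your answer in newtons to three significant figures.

226 N

At the lowest point, T points up (toward the centre) and the weight mg points down (away from the centre), so the net inward force is T − mg = mv²/r.
T = m(v²/r + g) = 3.51 × ((5.50)²/0.554 + 9.81) = 3.51 × (54.60 + 9.81) = 3.51 × 64.41 = 226.1 N.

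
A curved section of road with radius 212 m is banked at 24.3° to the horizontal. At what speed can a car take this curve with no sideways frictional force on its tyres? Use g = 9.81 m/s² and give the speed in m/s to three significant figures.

30.6 m/s

On a frictionless banked curve, N sinθ = mv²/r and N cosθ = mg, so tanθ = v²/(rg).
v = √(r g tanθ) = √(212 × 9.81 × tan 24.3°) = √(212 × 9.81 × 0.4515) = √939.0 = 30.64 m/s.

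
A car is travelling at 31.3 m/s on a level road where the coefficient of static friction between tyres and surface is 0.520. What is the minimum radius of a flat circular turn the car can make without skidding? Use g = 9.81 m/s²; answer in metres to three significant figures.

At the limit, μ_s m g = m v²/r, so r_min = v²/(μ_s g) = (31.3)²/(0.520 × 9.81) = 979.7/5.101 = 192.1 m.

192 m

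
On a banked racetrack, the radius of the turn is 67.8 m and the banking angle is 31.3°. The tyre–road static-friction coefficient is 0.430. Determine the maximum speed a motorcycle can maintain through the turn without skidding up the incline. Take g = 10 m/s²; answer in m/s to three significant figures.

30.9 m/s

At the maximum speed, friction acts down the slope at its limiting value f = μN. Radially (horizontal, toward centre): N sinθ + μN cosθ = mv²/r. Vertically: N cosθ − μN sinθ = mg.
Dividing: v² = r g (sinθ + μcosθ)/(cosθ − μsinθ).
sinθ + μcosθ = 0.5195 + 0.430×0.8545 = 0.8869; cosθ − μsinθ = 0.8545 − 0.430×0.5195 = 0.6311.
v² = 67.8 × 10.0 × 0.8869/0.6311 = 952.9 m²/s², so v = 30.87 m/s.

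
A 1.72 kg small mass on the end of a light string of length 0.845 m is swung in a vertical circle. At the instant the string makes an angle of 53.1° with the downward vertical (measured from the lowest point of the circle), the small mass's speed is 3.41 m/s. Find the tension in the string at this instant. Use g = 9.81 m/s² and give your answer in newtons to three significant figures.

33.8 N

Take the radial direction toward the centre of the circle as positive. The component of the weight along the string toward the centre is −mg cos φ (φ measured from the bottom), so Newton's second law along the string gives T − mg cos φ = m v²/r.
cos 53.1° = 0.6004, so T = m(v²/r + g cos φ) = 1.72 × ((3.41)²/0.845 + 9.81 × 0.6004) = 1.72 × (13.76 + (5.890)) = 1.72 × 19.65 = 33.80 N.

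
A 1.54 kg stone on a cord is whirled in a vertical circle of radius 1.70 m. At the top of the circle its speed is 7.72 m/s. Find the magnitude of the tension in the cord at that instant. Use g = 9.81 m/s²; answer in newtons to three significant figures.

38.9 N

At the top, both T and the weight mg point inward (toward the centre), so T + mg = mv²/r.
T = m(v²/r − g) = 1.54 × ((7.72)²/1.70 − 9.81) = 1.54 × (35.06 − 9.81) = 1.54 × 25.25 = 38.88 N.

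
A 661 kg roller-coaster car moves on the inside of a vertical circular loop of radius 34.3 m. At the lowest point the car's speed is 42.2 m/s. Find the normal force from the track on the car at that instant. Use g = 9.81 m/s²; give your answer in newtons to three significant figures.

At the lowest point, N points up (toward the centre) and the weight mg points down (away from the centre), so the net inward force is N − mg = mv²/r.
N = m(v²/r + g) = 661 × ((42.2)²/34.3 + 9.81) = 661 × (51.92 + 9.81) = 661 × 61.73 = 40800 N.

40800 N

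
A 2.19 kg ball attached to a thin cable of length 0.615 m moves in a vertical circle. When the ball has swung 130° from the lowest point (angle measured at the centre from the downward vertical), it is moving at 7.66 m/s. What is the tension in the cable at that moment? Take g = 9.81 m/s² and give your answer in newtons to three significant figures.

Take the radial direction toward the centre of the circle as positive. The component of the weight along the string toward the centre is −mg cos φ (φ measured from the bottom), so Newton's second law along the string gives T − mg cos φ = m v²/r.
cos 130° = -0.6428, so T = m(v²/r + g cos φ) = 2.19 × ((7.66)²/0.615 + 9.81 × -0.6428) = 2.19 × (95.41 + (-6.306)) = 2.19 × 89.10 = 195.1 N.

195 N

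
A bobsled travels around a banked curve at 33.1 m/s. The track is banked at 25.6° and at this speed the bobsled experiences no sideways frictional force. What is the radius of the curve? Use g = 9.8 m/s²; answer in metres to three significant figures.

233 m

Frictionless banking: tanθ = v²/(rg), so r = v²/(g tanθ).
r = (33.1)²/(9.8 × tan 25.6°) = 1096/(9.8 × 0.4791) = 1096/4.695 = 233.3 m.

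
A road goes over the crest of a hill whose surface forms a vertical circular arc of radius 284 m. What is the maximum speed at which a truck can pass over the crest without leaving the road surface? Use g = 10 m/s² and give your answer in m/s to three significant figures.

53.3 m/s

At the crest the centre of the circle is below the truck, so the net downward (centripetal) force is mg − N = mv²/r.
The truck leaves the road when N → 0, giving v_max = √(g r) = √(10.0 × 284) = 53.29 m/s.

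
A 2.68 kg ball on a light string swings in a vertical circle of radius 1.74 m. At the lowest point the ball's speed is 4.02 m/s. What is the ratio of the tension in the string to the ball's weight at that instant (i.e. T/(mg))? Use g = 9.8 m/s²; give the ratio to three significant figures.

At the bottom, T − mg = mv²/r, so T = m(v²/r + g) and T/(mg) = v²/(rg) + 1 = (4.02)²/(1.74 × 9.8) + 1 = 0.9477 + 1 = 1.948.

1.95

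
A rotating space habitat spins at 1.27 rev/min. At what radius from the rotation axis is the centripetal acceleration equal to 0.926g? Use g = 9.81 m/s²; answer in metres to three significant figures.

ω = 1.27 rev/min × 2π/60 = 0.1330 rad/s.
a_c = ω²r = 0.926g ⇒ r = 0.926 × 9.81 / (0.1330)² = 9.084/0.01769 = 513.6 m.

514 m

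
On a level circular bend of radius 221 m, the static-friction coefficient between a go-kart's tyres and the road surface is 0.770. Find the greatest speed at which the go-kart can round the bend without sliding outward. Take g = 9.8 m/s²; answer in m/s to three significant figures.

On a flat curve, static friction is the only horizontal force, so it must supply the full centripetal force: μ_s m g = m v²/r.
Mass cancels: v_max = √(μ_s g r) = √(0.770 × 9.8 × 221) = √1668 = 40.84 m/s.

40.8 m/s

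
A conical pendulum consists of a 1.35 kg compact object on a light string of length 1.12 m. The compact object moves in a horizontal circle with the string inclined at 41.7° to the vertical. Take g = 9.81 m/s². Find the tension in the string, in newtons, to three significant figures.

17.7 N

Vertically the bob has no acceleration, so T cosθ = mg.
T = mg/cosθ = 1.35 × 9.81 / cos 41.7° = 13.24/0.7466 = 17.74 N.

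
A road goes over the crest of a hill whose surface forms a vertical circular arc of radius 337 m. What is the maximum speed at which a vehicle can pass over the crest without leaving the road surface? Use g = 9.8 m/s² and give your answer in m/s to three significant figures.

57.5 m/s

At the crest the centre of the circle is below the vehicle, so the net downward (centripetal) force is mg − N = mv²/r.
The vehicle leaves the road when N → 0, giving v_max = √(g r) = √(9.8 × 337) = 57.47 m/s.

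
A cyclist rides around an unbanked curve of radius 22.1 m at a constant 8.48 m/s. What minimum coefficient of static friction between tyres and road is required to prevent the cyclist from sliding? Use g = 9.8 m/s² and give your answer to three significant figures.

0.332

Friction provides the centripetal force: μ_s m g = m v²/r, so μ_s = v²/(g r) = (8.480)²/(9.8 × 22.1) = 71.91/216.6 = 0.3320.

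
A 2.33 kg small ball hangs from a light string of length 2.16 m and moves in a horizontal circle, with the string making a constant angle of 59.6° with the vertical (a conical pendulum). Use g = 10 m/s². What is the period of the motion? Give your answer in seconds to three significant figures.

r = L sinθ = 1.863 m. From T sinθ = mω²r and T cosθ = mg: tanθ = ω²r/g, so ω² = g tanθ / r = g/(L cosθ).
ω = √(g/(L cosθ)) = √(10.0/(2.16 × 0.5060)) = √9.149 = 3.025 rad/s.
Period = 2π/ω = 2.077 s.

2.08 s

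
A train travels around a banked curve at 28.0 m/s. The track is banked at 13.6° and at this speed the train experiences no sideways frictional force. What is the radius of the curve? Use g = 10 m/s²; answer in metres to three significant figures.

Frictionless banking: tanθ = v²/(rg), so r = v²/(g tanθ).
r = (28.0)²/(10.0 × tan 13.6°) = 784.0/(10.0 × 0.2419) = 784.0/2.419 = 324.1 m.

324 m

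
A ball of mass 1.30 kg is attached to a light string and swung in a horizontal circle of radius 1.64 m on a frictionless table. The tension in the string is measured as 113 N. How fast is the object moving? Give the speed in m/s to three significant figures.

T = m v²/r ⇒ v = √(T r / m) = √(113 × 1.64 / 1.30) = √142.6 = 11.94 m/s.

11.9 m/s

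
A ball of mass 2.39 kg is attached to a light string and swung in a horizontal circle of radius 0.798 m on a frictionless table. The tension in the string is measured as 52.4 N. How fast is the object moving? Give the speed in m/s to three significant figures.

T = m v²/r ⇒ v = √(T r / m) = √(52.4 × 0.798 / 2.39) = √17.50 = 4.183 m/s.

4.18 m/s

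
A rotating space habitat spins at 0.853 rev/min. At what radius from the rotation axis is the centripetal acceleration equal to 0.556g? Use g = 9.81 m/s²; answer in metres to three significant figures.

ω = 0.853 rev/min × 2π/60 = 0.08933 rad/s.
a_c = ω²r = 0.556g ⇒ r = 0.556 × 9.81 / (0.08933)² = 5.454/0.007979 = 683.6 m.

684 m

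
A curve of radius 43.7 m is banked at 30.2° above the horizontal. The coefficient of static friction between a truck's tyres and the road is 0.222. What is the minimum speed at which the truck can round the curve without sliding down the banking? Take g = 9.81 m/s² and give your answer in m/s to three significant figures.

11.7 m/s

At the minimum speed, friction acts up the slope at its limiting value f = μN. Radially (horizontal, toward centre): N sinθ − μN cosθ = mv²/r. Vertically: N cosθ + μN sinθ = mg.
Dividing: v² = r g (sinθ − μcosθ)/(cosθ + μsinθ).
sinθ − μcosθ = 0.5030 − 0.222×0.8643 = 0.3112; cosθ + μsinθ = 0.8643 + 0.222×0.5030 = 0.9759.
v² = 43.7 × 9.81 × 0.3112/0.9759 = 136.7 m²/s², so v = 11.69 m/s.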